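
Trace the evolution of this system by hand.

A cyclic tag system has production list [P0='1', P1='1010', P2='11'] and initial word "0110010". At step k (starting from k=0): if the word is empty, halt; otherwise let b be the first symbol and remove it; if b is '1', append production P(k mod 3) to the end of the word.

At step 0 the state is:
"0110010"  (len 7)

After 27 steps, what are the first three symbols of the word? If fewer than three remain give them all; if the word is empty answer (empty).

t=0: "0110010"  (len 7)
t=1: "110010"  (len 6)
t=2: "100101010"  (len 9)
t=3: "0010101011"  (len 10)
t=4: "010101011"  (len 9)
t=5: "10101011"  (len 8)
t=6: "010101111"  (len 9)
t=7: "10101111"  (len 8)
t=8: "01011111010"  (len 11)
t=9: "1011111010"  (len 10)
t=10: "0111110101"  (len 10)
t=11: "111110101"  (len 9)
t=12: "1111010111"  (len 10)
t=13: "1110101111"  (len 10)
t=14: "1101011111010"  (len 13)
t=15: "10101111101011"  (len 14)
t=16: "01011111010111"  (len 14)
t=17: "1011111010111"  (len 13)
t=18: "01111101011111"  (len 14)
t=19: "1111101011111"  (len 13)
t=20: "1111010111111010"  (len 16)
t=21: "11101011111101011"  (len 17)
t=22: "11010111111010111"  (len 17)
t=23: "10101111110101111010"  (len 20)
t=24: "010111111010111101011"  (len 21)
t=25: "10111111010111101011"  (len 20)
t=26: "01111110101111010111010"  (len 23)
t=27: "1111110101111010111010"  (len 22)

111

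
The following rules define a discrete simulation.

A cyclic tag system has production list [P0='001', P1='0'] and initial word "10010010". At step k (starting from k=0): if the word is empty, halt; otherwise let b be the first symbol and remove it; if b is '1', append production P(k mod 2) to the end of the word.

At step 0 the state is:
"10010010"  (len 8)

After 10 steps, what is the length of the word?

5

k=0  "10010010"  (len 8)
k=1  "0010010001"  (len 10)
k=2  "010010001"  (len 9)
k=3  "10010001"  (len 8)
k=4  "00100010"  (len 8)
k=5  "0100010"  (len 7)
k=6  "100010"  (len 6)
k=7  "00010001"  (len 8)
k=8  "0010001"  (len 7)
k=9  "010001"  (len 6)
k=10  "10001"  (len 5)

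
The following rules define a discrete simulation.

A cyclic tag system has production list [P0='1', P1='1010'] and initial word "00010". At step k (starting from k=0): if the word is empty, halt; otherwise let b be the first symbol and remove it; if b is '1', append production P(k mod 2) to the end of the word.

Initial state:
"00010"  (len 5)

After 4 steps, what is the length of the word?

5

t=0: "00010"  (len 5)
t=1: "0010"  (len 4)
t=2: "010"  (len 3)
t=3: "10"  (len 2)
t=4: "01010"  (len 5)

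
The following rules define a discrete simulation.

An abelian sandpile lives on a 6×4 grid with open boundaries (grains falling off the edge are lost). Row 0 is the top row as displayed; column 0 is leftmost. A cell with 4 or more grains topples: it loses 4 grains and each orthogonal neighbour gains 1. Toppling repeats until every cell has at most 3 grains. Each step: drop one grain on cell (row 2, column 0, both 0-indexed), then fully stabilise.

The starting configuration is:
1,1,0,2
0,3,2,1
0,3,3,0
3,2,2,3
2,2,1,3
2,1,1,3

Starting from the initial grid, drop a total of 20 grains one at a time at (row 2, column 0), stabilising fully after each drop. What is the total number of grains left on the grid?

t=0: 1,1,0,2
0,3,2,1
0,3,3,0
3,2,2,3
2,2,1,3
2,1,1,3
t=1: 1,1,0,2
0,3,2,1
1,3,3,0
3,2,2,3
2,2,1,3
2,1,1,3
t=2: 1,1,0,2
0,3,2,1
2,3,3,0
3,2,2,3
2,2,1,3
2,1,1,3
t=3: 1,1,0,2
0,3,2,1
3,3,3,0
3,2,2,3
2,2,1,3
2,1,1,3
t=4: 1,2,1,2
2,1,0,2
2,3,2,2
1,1,1,1
3,3,3,1
2,1,2,0
t=5: 1,2,1,2
2,1,0,2
3,3,2,2
1,1,1,1
3,3,3,1
2,1,2,0
t=6: 1,2,1,2
3,2,0,2
1,0,3,2
2,2,1,1
3,3,3,1
2,1,2,0
t=7: 1,2,1,2
3,2,0,2
2,0,3,2
2,2,1,1
3,3,3,1
2,1,2,0
t=8: 1,2,1,2
3,2,0,2
3,0,3,2
2,2,1,1
3,3,3,1
2,1,2,0
t=9: 2,2,1,2
0,3,0,2
1,1,3,2
3,2,1,1
3,3,3,1
2,1,2,0
t=10: 2,2,1,2
0,3,0,2
2,1,3,2
3,2,1,1
3,3,3,1
2,1,2,0
t=11: 2,2,1,2
0,3,0,2
3,1,3,2
3,2,1,1
3,3,3,1
2,1,2,0
t=12: 2,2,1,2
1,3,0,2
1,3,3,2
2,0,3,1
1,2,0,2
3,2,3,0
t=13: 2,2,1,2
1,3,0,2
2,3,3,2
2,0,3,1
1,2,0,2
3,2,3,0
t=14: 2,2,1,2
1,3,0,2
3,3,3,2
2,0,3,1
1,2,0,2
3,2,3,0
t=15: 2,3,1,2
3,0,2,2
1,2,1,3
3,2,0,2
1,2,1,2
3,2,3,0
t=16: 2,3,1,2
3,0,2,2
2,2,1,3
3,2,0,2
1,2,1,2
3,2,3,0
t=17: 2,3,1,2
3,0,2,2
3,2,1,3
3,2,0,2
1,2,1,2
3,2,3,0
t=18: 3,3,1,2
0,1,2,2
2,3,1,3
0,3,0,2
2,2,1,2
3,2,3,0
t=19: 3,3,1,2
0,1,2,2
3,3,1,3
0,3,0,2
2,2,1,2
3,2,3,0
t=20: 3,3,1,2
1,2,2,2
1,1,2,3
2,0,1,2
2,3,1,2
3,2,3,0

44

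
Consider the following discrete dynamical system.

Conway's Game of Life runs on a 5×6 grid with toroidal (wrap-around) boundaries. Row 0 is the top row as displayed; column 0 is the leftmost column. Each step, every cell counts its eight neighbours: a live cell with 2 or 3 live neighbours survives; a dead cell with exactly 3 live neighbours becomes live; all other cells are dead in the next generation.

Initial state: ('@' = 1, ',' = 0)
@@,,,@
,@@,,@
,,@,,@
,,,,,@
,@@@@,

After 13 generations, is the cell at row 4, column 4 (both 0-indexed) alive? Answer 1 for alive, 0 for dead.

1

0) @@,,,@
,@@,,@
,,@,,@
,,,,,@
,@@@@,
1) ,,,,,@
,,@,@@
,@@,@@
@@,,,@
,@@@@,
2) @@,,,@
,@@,,,
,,@,,,
,,,,,,
,@@@@,
3) ,,,,@@
,,@,,,
,@@,,,
,@,,,,
,@@@@@
4) @@,,,@
,@@@,,
,@@,,,
,,,,@,
,@@@,@
5) ,,,,,@
,,,@,,
,@,,,,
@,,,@,
,@@@,@
6) @,,@,,
,,,,,,
,,,,,,
@,,@@@
,@@@,@
7) @@,@@,
,,,,,,
,,,,@@
@@,@,@
,@,,,,
8) @@@,,,
@,,@,,
,,,,@@
,@@,,@
,,,@,,
9) @@@@,,
@,@@@,
,@@@@@
@,@@,@
,,,@,,
10) @,,,,@
,,,,,,
,,,,,,
@,,,,@
,,,,,@
11) @,,,,@
,,,,,,
,,,,,,
@,,,,@
,,,,@,
12) ,,,,,@
,,,,,,
,,,,,,
,,,,,@
,,,,@,
13) ,,,,,,
,,,,,,
,,,,,,
,,,,,,
,,,,@@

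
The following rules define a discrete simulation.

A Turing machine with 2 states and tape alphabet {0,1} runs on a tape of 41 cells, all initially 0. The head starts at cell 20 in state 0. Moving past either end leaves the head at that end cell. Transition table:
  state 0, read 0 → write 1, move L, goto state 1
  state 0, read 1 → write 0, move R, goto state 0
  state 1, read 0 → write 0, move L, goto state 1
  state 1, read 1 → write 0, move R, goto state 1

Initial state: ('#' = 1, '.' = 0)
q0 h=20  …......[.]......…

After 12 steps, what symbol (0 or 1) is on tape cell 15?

t=0: q0 h=20  …......[.]......…
t=1: q1 h=19  …......[.]#.....…
t=2: q1 h=18  …......[.].#....…
t=3: q1 h=17  …......[.]..#...…
t=4: q1 h=16  …......[.]...#..…
t=5: q1 h=15  …......[.]....#.…
t=6: q1 h=14  …......[.].....#…
t=7: q1 h=13  …......[.]......…
t=8: q1 h=12  …......[.]......…
t=9: q1 h=11  …......[.]......…
t=10: q1 h=10  …......[.]......…
t=11: q1 h= 9  …......[.]......…
t=12: q1 h= 8  …......[.]......…

0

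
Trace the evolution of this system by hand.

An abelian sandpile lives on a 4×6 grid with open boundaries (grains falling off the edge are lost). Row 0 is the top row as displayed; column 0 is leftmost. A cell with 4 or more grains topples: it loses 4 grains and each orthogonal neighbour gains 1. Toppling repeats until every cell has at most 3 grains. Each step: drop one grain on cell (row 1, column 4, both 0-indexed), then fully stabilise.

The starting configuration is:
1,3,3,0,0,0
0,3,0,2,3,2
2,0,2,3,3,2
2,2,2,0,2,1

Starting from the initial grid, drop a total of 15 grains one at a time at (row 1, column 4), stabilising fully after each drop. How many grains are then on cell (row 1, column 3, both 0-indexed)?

2

[0] 1,3,3,0,0,0
0,3,0,2,3,2
2,0,2,3,3,2
2,2,2,0,2,1
[1] 1,3,3,1,1,0
0,3,1,0,2,3
2,0,3,1,1,3
2,2,2,1,3,1
[2] 1,3,3,1,1,0
0,3,1,0,3,3
2,0,3,1,1,3
2,2,2,1,3,1
[3] 1,3,3,1,2,1
0,3,1,1,1,1
2,0,3,1,3,0
2,2,2,1,3,2
[4] 1,3,3,1,2,1
0,3,1,1,2,1
2,0,3,1,3,0
2,2,2,1,3,2
[5] 1,3,3,1,2,1
0,3,1,1,3,1
2,0,3,1,3,0
2,2,2,1,3,2
[6] 1,3,3,1,3,1
0,3,1,2,1,2
2,0,3,2,1,1
2,2,2,2,0,3
[7] 1,3,3,1,3,1
0,3,1,2,2,2
2,0,3,2,1,1
2,2,2,2,0,3
[8] 1,3,3,1,3,1
0,3,1,2,3,2
2,0,3,2,1,1
2,2,2,2,0,3
[9] 1,3,3,2,0,2
0,3,1,3,1,3
2,0,3,2,2,1
2,2,2,2,0,3
[10] 1,3,3,2,0,2
0,3,1,3,2,3
2,0,3,2,2,1
2,2,2,2,0,3
[11] 1,3,3,2,0,2
0,3,1,3,3,3
2,0,3,2,2,1
2,2,2,2,0,3
[12] 1,3,3,3,1,3
0,3,2,0,2,0
2,0,3,3,3,2
2,2,2,2,0,3
[13] 1,3,3,3,1,3
0,3,2,0,3,0
2,0,3,3,3,2
2,2,2,2,0,3
[14] 1,3,3,3,2,3
0,3,3,2,1,1
2,1,0,1,1,3
2,2,3,3,1,3
[15] 1,3,3,3,2,3
0,3,3,2,2,1
2,1,0,1,1,3
2,2,3,3,1,3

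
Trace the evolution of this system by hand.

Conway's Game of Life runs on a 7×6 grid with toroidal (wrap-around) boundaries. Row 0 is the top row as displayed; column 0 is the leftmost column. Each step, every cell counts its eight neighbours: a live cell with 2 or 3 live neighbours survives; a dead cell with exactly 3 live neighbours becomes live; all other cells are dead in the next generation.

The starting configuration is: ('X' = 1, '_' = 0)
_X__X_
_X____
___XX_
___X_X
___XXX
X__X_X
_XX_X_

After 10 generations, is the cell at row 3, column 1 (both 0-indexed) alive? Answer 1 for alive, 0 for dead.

0

step 0: _X__X_
_X____
___XX_
___X_X
___XXX
X__X_X
_XX_X_
step 1: XX_X__
__XXX_
__XXX_
__X__X
__XX__
XX____
_XX_X_
step 2: X____X
_____X
_X___X
_X____
X_XX__
X_____
___X_X
step 3: X____X
____XX
______
_X____
X_X___
XXXXXX
____XX
step 4: X_____
X___XX
______
_X____
____X_
__X___
__X___
step 5: XX____
X____X
X____X
______
______
___X__
_X____
step 6: _X___X
______
X____X
______
______
______
XXX___
step 7: _XX___
_____X
______
______
______
_X____
XXX___
step 8: __X___
______
______
______
______
XXX___
X_____
step 9: ______
______
______
______
_X____
XX____
X_X___
step 10: ______
______
______
______
XX____
X_X___
X_____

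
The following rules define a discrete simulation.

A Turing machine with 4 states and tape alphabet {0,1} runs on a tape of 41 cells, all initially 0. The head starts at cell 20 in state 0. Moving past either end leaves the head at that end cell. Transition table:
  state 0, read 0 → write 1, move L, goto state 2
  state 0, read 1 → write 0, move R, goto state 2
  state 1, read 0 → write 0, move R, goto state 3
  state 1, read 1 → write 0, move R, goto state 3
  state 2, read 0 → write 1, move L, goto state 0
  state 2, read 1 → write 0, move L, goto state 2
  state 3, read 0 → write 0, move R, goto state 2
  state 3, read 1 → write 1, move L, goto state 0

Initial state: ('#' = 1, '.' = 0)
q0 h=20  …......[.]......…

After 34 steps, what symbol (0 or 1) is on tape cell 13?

k=0  q0 h=20  …......[.]......…
k=1  q2 h=19  …......[.]#.....…
k=2  q0 h=18  …......[.]##....…
k=3  q2 h=17  …......[.]###...…
k=4  q0 h=16  …......[.]####..…
k=5  q2 h=15  …......[.]#####.…
k=6  q0 h=14  …......[.]######…
k=7  q2 h=13  …......[.]######…
k=8  q0 h=12  …......[.]######…
k=9  q2 h=11  …......[.]######…
k=10  q0 h=10  …......[.]######…
k=11  q2 h= 9  …......[.]######…
k=12  q0 h= 8  …......[.]######…
k=13  q2 h= 7  …......[.]######…
k=14  q0 h= 6  |......[.]######…
k=15  q2 h= 5  |.....[.]######…
k=16  q0 h= 4  |....[.]######…
k=17  q2 h= 3  |...[.]######…
k=18  q0 h= 2  |..[.]######…
k=19  q2 h= 1  |.[.]######…
k=20  q0 h= 0  |[.]######…
k=21  q2 h= 0  |[#]######…
k=22  q2 h= 0  |[.]######…
k=23  q0 h= 0  |[#]######…
k=24  q2 h= 1  |.[#]######…
k=25  q2 h= 0  |[.].#####…
k=26  q0 h= 0  |[#].#####…
k=27  q2 h= 1  |.[.]######…
k=28  q0 h= 0  |[.]######…
k=29  q2 h= 0  |[#]######…
k=30  q2 h= 0  |[.]######…
k=31  q0 h= 0  |[#]######…
k=32  q2 h= 1  |.[#]######…
k=33  q2 h= 0  |[.].#####…
k=34  q0 h= 0  |[#].#####…

1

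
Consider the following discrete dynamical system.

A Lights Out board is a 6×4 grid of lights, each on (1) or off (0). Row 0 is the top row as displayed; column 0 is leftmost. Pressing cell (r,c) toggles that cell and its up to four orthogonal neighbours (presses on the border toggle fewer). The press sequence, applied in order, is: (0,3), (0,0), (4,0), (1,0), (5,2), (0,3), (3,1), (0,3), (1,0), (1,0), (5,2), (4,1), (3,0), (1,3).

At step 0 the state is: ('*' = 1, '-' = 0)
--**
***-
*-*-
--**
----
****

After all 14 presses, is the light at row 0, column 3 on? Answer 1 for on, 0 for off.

k=0  --**
***-
*-*-
--**
----
****
k=1  ----
****
*-*-
--**
----
****
k=2  **--
-***
*-*-
--**
----
****
k=3  **--
-***
*-*-
*-**
**--
-***
k=4  -*--
*-**
--*-
*-**
**--
-***
k=5  -*--
*-**
--*-
*-**
***-
----
k=6  -***
*-*-
--*-
*-**
***-
----
k=7  -***
*-*-
-**-
-*-*
*-*-
----
k=8  -*--
*-**
-**-
-*-*
*-*-
----
k=9  **--
-***
***-
-*-*
*-*-
----
k=10  -*--
*-**
-**-
-*-*
*-*-
----
k=11  -*--
*-**
-**-
-*-*
*---
-***
k=12  -*--
*-**
-**-
---*
-**-
--**
k=13  -*--
*-**
***-
**-*
***-
--**
k=14  -*-*
*---
****
**-*
***-
--**

1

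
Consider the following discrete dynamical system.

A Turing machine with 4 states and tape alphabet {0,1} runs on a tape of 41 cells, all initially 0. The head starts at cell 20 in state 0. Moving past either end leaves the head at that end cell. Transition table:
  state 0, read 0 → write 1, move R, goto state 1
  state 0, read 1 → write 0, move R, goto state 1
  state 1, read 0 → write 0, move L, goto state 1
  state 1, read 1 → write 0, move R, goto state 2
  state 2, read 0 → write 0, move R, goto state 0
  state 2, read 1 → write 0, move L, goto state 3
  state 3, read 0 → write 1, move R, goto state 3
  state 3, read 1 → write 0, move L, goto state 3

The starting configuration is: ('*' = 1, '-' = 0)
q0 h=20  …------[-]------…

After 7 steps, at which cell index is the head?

23

k=0  q0 h=20  …------[-]------…
k=1  q1 h=21  …-----*[-]------…
k=2  q1 h=20  …------[*]------…
k=3  q2 h=21  …------[-]------…
k=4  q0 h=22  …------[-]------…
k=5  q1 h=23  …-----*[-]------…
k=6  q1 h=22  …------[*]------…
k=7  q2 h=23  …------[-]------…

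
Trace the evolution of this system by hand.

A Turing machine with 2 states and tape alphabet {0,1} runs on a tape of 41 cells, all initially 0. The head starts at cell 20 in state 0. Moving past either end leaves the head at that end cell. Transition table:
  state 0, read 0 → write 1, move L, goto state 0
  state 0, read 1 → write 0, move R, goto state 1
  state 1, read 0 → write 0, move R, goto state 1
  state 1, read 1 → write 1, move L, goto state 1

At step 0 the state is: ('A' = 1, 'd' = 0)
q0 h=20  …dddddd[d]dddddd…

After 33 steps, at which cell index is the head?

k=0  q0 h=20  …dddddd[d]dddddd…
k=1  q0 h=19  …dddddd[d]Addddd…
k=2  q0 h=18  …dddddd[d]AAdddd…
k=3  q0 h=17  …dddddd[d]AAAddd…
k=4  q0 h=16  …dddddd[d]AAAAdd…
k=5  q0 h=15  …dddddd[d]AAAAAd…
k=6  q0 h=14  …dddddd[d]AAAAAA…
k=7  q0 h=13  …dddddd[d]AAAAAA…
k=8  q0 h=12  …dddddd[d]AAAAAA…
k=9  q0 h=11  …dddddd[d]AAAAAA…
k=10  q0 h=10  …dddddd[d]AAAAAA…
k=11  q0 h= 9  …dddddd[d]AAAAAA…
k=12  q0 h= 8  …dddddd[d]AAAAAA…
k=13  q0 h= 7  …dddddd[d]AAAAAA…
k=14  q0 h= 6  |dddddd[d]AAAAAA…
k=15  q0 h= 5  |ddddd[d]AAAAAA…
k=16  q0 h= 4  |dddd[d]AAAAAA…
k=17  q0 h= 3  |ddd[d]AAAAAA…
k=18  q0 h= 2  |dd[d]AAAAAA…
k=19  q0 h= 1  |d[d]AAAAAA…
k=20  q0 h= 0  |[d]AAAAAA…
k=21  q0 h= 0  |[A]AAAAAA…
k=22  q1 h= 1  |d[A]AAAAAA…
k=23  q1 h= 0  |[d]AAAAAA…
k=24  q1 h= 1  |d[A]AAAAAA…
k=25  q1 h= 0  |[d]AAAAAA…
k=26  q1 h= 1  |d[A]AAAAAA…
k=27  q1 h= 0  |[d]AAAAAA…
k=28  q1 h= 1  |d[A]AAAAAA…
k=29  q1 h= 0  |[d]AAAAAA…
k=30  q1 h= 1  |d[A]AAAAAA…
k=31  q1 h= 0  |[d]AAAAAA…
k=32  q1 h= 1  |d[A]AAAAAA…
k=33  q1 h= 0  |[d]AAAAAA…

0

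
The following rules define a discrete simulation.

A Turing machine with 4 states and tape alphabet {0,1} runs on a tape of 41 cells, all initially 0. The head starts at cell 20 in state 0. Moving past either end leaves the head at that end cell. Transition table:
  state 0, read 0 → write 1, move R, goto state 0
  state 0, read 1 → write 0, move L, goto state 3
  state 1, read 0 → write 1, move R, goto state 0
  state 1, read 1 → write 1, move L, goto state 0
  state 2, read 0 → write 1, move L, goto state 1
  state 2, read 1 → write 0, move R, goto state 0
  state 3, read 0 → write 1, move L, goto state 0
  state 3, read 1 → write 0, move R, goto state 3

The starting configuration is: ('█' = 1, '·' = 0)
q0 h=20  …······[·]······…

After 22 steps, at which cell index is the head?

t=0: q0 h=20  …······[·]······…
t=1: q0 h=21  …·····█[·]······…
t=2: q0 h=22  …····██[·]······…
t=3: q0 h=23  …···███[·]······…
t=4: q0 h=24  …··████[·]······…
t=5: q0 h=25  …·█████[·]······…
t=6: q0 h=26  …██████[·]······…
t=7: q0 h=27  …██████[·]······…
t=8: q0 h=28  …██████[·]······…
t=9: q0 h=29  …██████[·]······…
t=10: q0 h=30  …██████[·]······…
t=11: q0 h=31  …██████[·]······…
t=12: q0 h=32  …██████[·]······…
t=13: q0 h=33  …██████[·]······…
t=14: q0 h=34  …██████[·]······|
t=15: q0 h=35  …██████[·]·····|
t=16: q0 h=36  …██████[·]····|
t=17: q0 h=37  …██████[·]···|
t=18: q0 h=38  …██████[·]··|
t=19: q0 h=39  …██████[·]·|
t=20: q0 h=40  …██████[·]|
t=21: q0 h=40  …██████[█]|
t=22: q3 h=39  …██████[█]·|

39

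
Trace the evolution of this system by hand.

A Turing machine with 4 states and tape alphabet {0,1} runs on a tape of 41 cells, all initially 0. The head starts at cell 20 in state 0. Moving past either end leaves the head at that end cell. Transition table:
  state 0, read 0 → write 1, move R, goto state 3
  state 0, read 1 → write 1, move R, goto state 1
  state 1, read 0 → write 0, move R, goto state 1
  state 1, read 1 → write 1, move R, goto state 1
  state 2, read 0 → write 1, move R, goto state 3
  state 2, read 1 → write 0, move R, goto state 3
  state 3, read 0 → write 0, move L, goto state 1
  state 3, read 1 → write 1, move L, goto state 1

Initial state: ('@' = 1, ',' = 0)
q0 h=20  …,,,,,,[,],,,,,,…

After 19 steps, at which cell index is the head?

37

[0] q0 h=20  …,,,,,,[,],,,,,,…
[1] q3 h=21  …,,,,,@[,],,,,,,…
[2] q1 h=20  …,,,,,,[@],,,,,,…
[3] q1 h=21  …,,,,,@[,],,,,,,…
[4] q1 h=22  …,,,,@,[,],,,,,,…
[5] q1 h=23  …,,,@,,[,],,,,,,…
[6] q1 h=24  …,,@,,,[,],,,,,,…
[7] q1 h=25  …,@,,,,[,],,,,,,…
[8] q1 h=26  …@,,,,,[,],,,,,,…
[9] q1 h=27  …,,,,,,[,],,,,,,…
[10] q1 h=28  …,,,,,,[,],,,,,,…
[11] q1 h=29  …,,,,,,[,],,,,,,…
[12] q1 h=30  …,,,,,,[,],,,,,,…
[13] q1 h=31  …,,,,,,[,],,,,,,…
[14] q1 h=32  …,,,,,,[,],,,,,,…
[15] q1 h=33  …,,,,,,[,],,,,,,…
[16] q1 h=34  …,,,,,,[,],,,,,,|
[17] q1 h=35  …,,,,,,[,],,,,,|
[18] q1 h=36  …,,,,,,[,],,,,|
[19] q1 h=37  …,,,,,,[,],,,|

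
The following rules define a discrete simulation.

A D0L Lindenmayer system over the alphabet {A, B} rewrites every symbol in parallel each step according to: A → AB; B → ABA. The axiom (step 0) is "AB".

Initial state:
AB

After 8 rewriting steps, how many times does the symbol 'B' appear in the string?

985

0) AB
1) ABABA
2) ABABAABABAAB
3) ABABAABABAABABABAABABAABABABA
4) ABABAABABAABABABAABABAABABABAABABAABABAABABABAABABAABABABAABABAABABAAB
5) ABABAABABAABABABAABABAABABABAABABAABABAABABABAABABAABABABA…ABABAABABAABABABAABABAABABAABABABAABABAABABABAABABAABABABA  (len 169)
6) ABABAABABAABABABAABABAABABABAABABAABABAABABABAABABAABABABA…ABABAABABAABABABAABABAABABAABABABAABABAABABABAABABAABABAAB  (len 408)
7) ABABAABABAABABABAABABAABABABAABABAABABAABABABAABABAABABABA…ABABAABABAABABABAABABAABABAABABABAABABAABABABAABABAABABABA  (len 985)
8) ABABAABABAABABABAABABAABABABAABABAABABAABABABAABABAABABABA…ABABAABABAABABABAABABAABABAABABABAABABAABABABAABABAABABAAB  (len 2378)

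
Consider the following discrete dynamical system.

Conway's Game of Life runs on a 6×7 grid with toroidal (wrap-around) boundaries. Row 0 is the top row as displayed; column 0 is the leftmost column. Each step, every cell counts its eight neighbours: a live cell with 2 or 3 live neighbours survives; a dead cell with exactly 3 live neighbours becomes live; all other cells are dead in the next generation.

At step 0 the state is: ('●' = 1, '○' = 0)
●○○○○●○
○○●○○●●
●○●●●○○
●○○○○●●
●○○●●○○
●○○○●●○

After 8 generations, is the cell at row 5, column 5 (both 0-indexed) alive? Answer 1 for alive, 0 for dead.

1

gen 0: ●○○○○●○
○○●○○●●
●○●●●○○
●○○○○●●
●○○●●○○
●○○○●●○
gen 1: ●●○○○○○
●○●○○●○
●○●●●○○
●○●○○●○
●●○●○○○
●●○●○●○
gen 2: ○○○○●○○
●○●○●○○
●○●○●●○
●○○○○○○
○○○●○○○
○○○○●○○
gen 3: ○○○○●●○
○○○○●○●
●○○○●●○
○●○●●○●
○○○○○○○
○○○●●○○
gen 4: ○○○○○○○
○○○●○○●
●○○○○○○
●○○●●○●
○○●○○●○
○○○●●●○
gen 5: ○○○●○●○
○○○○○○○
●○○●●●○
●●○●●●●
○○●○○○○
○○○●●●○
gen 6: ○○○●○●○
○○○●○●●
●●●●○○○
●●○○○○○
●●●○○○○
○○●●○●○
gen 7: ○○○●○●○
●●○●○●●
○○○●●○○
○○○●○○●
●○○●○○●
○○○●○○●
gen 8: ○○○●○●○
●○○●○●●
○○○●○○○
●○●●○●●
●○●●●●●
●○●●○●●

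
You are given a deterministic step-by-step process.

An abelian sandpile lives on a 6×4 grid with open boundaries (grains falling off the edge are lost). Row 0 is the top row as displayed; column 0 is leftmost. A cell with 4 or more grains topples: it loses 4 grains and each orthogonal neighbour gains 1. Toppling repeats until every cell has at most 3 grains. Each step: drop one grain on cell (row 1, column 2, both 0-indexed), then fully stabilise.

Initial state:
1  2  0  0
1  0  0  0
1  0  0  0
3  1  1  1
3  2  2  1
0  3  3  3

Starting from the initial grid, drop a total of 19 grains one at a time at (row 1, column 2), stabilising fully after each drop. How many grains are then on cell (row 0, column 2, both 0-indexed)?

2

k=0  1  2  0  0
1  0  0  0
1  0  0  0
3  1  1  1
3  2  2  1
0  3  3  3
k=1  1  2  0  0
1  0  1  0
1  0  0  0
3  1  1  1
3  2  2  1
0  3  3  3
k=2  1  2  0  0
1  0  2  0
1  0  0  0
3  1  1  1
3  2  2  1
0  3  3  3
k=3  1  2  0  0
1  0  3  0
1  0  0  0
3  1  1  1
3  2  2  1
0  3  3  3
k=4  1  2  1  0
1  1  0  1
1  0  1  0
3  1  1  1
3  2  2  1
0  3  3  3
k=5  1  2  1  0
1  1  1  1
1  0  1  0
3  1  1  1
3  2  2  1
0  3  3  3
k=6  1  2  1  0
1  1  2  1
1  0  1  0
3  1  1  1
3  2  2  1
0  3  3  3
k=7  1  2  1  0
1  1  3  1
1  0  1  0
3  1  1  1
3  2  2  1
0  3  3  3
k=8  1  2  2  0
1  2  0  2
1  0  2  0
3  1  1  1
3  2  2  1
0  3  3  3
k=9  1  2  2  0
1  2  1  2
1  0  2  0
3  1  1  1
3  2  2  1
0  3  3  3
k=10  1  2  2  0
1  2  2  2
1  0  2  0
3  1  1  1
3  2  2  1
0  3  3  3
k=11  1  2  2  0
1  2  3  2
1  0  2  0
3  1  1  1
3  2  2  1
0  3  3  3
k=12  1  2  3  0
1  3  0  3
1  0  3  0
3  1  1  1
3  2  2  1
0  3  3  3
k=13  1  2  3  0
1  3  1  3
1  0  3  0
3  1  1  1
3  2  2  1
0  3  3  3
k=14  1  2  3  0
1  3  2  3
1  0  3  0
3  1  1  1
3  2  2  1
0  3  3  3
k=15  1  2  3  0
1  3  3  3
1  0  3  0
3  1  1  1
3  2  2  1
0  3  3  3
k=16  2  0  2  2
2  2  0  1
1  2  1  2
3  1  2  1
3  2  2  1
0  3  3  3
k=17  2  0  2  2
2  2  1  1
1  2  1  2
3  1  2  1
3  2  2  1
0  3  3  3
k=18  2  0  2  2
2  2  2  1
1  2  1  2
3  1  2  1
3  2  2  1
0  3  3  3
k=19  2  0  2  2
2  2  3  1
1  2  1  2
3  1  2  1
3  2  2  1
0  3  3  3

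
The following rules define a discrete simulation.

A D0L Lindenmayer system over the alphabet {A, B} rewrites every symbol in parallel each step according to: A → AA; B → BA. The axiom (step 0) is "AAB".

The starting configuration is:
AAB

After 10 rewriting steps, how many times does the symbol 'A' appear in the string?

step 0: AAB
step 1: AAAABA
step 2: AAAAAAAABAAA
step 3: AAAAAAAAAAAAAAAABAAAAAAA
step 4: AAAAAAAAAAAAAAAAAAAAAAAAAAAAAAAABAAAAAAAAAAAAAAA
step 5: AAAAAAAAAAAAAAAAAAAAAAAAAAAAAAAAAAAAAAAAAAAAAAAAAAAAAAAAAAAAAAAABAAAAAAAAAAAAAAAAAAAAAAAAAAAAAAA
step 6: AAAAAAAAAAAAAAAAAAAAAAAAAAAAAAAAAAAAAAAAAAAAAAAAAAAAAAAAAA…AAAAAAAAAAAAAAAAAAAAAAAAAAAAAAAAAAAAAAAAAAAAAAAAAAAAAAAAAA  (len 192)
step 7: AAAAAAAAAAAAAAAAAAAAAAAAAAAAAAAAAAAAAAAAAAAAAAAAAAAAAAAAAA…AAAAAAAAAAAAAAAAAAAAAAAAAAAAAAAAAAAAAAAAAAAAAAAAAAAAAAAAAA  (len 384)
step 8: AAAAAAAAAAAAAAAAAAAAAAAAAAAAAAAAAAAAAAAAAAAAAAAAAAAAAAAAAA…AAAAAAAAAAAAAAAAAAAAAAAAAAAAAAAAAAAAAAAAAAAAAAAAAAAAAAAAAA  (len 768)
step 9: AAAAAAAAAAAAAAAAAAAAAAAAAAAAAAAAAAAAAAAAAAAAAAAAAAAAAAAAAA…AAAAAAAAAAAAAAAAAAAAAAAAAAAAAAAAAAAAAAAAAAAAAAAAAAAAAAAAAA  (len 1536)
step 10: AAAAAAAAAAAAAAAAAAAAAAAAAAAAAAAAAAAAAAAAAAAAAAAAAAAAAAAAAA…AAAAAAAAAAAAAAAAAAAAAAAAAAAAAAAAAAAAAAAAAAAAAAAAAAAAAAAAAA  (len 3072)

3071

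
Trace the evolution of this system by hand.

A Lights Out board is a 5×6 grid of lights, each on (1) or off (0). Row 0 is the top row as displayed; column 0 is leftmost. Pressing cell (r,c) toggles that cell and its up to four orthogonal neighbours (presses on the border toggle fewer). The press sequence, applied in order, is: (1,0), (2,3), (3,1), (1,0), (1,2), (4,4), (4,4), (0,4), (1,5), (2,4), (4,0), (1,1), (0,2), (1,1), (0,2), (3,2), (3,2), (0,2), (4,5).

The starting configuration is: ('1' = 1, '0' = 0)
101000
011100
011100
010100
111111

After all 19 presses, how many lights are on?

16

[0] 101000
011100
011100
010100
111111
[1] 001000
101100
111100
010100
111111
[2] 001000
101000
110010
010000
111111
[3] 001000
101000
100010
101000
101111
[4] 101000
011000
000010
101000
101111
[5] 100000
000100
001010
101000
101111
[6] 100000
000100
001010
101010
101000
[7] 100000
000100
001010
101000
101111
[8] 100111
000110
001010
101000
101111
[9] 100110
000101
001011
101000
101111
[10] 100110
000111
001100
101010
101111
[11] 100110
000111
001100
001010
011111
[12] 110110
111111
011100
001010
011111
[13] 101010
110111
011100
001010
011111
[14] 111010
001111
001100
001010
011111
[15] 100110
000111
001100
001010
011111
[16] 100110
000111
000100
010110
010111
[17] 100110
000111
001100
001010
011111
[18] 111010
001111
001100
001010
011111
[19] 111010
001111
001100
001011
011100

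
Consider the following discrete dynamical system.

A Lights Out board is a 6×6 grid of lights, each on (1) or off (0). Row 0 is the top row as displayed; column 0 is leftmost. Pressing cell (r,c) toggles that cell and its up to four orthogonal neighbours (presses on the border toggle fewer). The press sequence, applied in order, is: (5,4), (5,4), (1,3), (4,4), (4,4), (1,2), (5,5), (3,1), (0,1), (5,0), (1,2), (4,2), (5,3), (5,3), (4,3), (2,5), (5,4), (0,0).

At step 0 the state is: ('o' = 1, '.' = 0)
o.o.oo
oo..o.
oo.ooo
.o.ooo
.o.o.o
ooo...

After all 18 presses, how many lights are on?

gen 0: o.o.oo
oo..o.
oo.ooo
.o.ooo
.o.o.o
ooo...
gen 1: o.o.oo
oo..o.
oo.ooo
.o.ooo
.o.ooo
oooooo
gen 2: o.o.oo
oo..o.
oo.ooo
.o.ooo
.o.o.o
ooo...
gen 3: o.oooo
oooo..
oo..oo
.o.ooo
.o.o.o
ooo...
gen 4: o.oooo
oooo..
oo..oo
.o.o.o
.o..o.
ooo.o.
gen 5: o.oooo
oooo..
oo..oo
.o.ooo
.o.o.o
ooo...
gen 6: o..ooo
o.....
ooo.oo
.o.ooo
.o.o.o
ooo...
gen 7: o..ooo
o.....
ooo.oo
.o.ooo
.o.o..
ooo.oo
gen 8: o..ooo
o.....
o.o.oo
o.oooo
...o..
ooo.oo
gen 9: .ooooo
oo....
o.o.oo
o.oooo
...o..
ooo.oo
gen 10: .ooooo
oo....
o.o.oo
o.oooo
o..o..
..o.oo
gen 11: .o.ooo
o.oo..
o...oo
o.oooo
o..o..
..o.oo
gen 12: .o.ooo
o.oo..
o...oo
o..ooo
ooo...
....oo
gen 13: .o.ooo
o.oo..
o...oo
o..ooo
oooo..
..oo.o
gen 14: .o.ooo
o.oo..
o...oo
o..ooo
ooo...
....oo
gen 15: .o.ooo
o.oo..
o...oo
o...oo
oo.oo.
...ooo
gen 16: .o.ooo
o.oo.o
o.....
o...o.
oo.oo.
...ooo
gen 17: .o.ooo
o.oo.o
o.....
o...o.
oo.o..
......
gen 18: o..ooo
..oo.o
o.....
o...o.
oo.o..
......

13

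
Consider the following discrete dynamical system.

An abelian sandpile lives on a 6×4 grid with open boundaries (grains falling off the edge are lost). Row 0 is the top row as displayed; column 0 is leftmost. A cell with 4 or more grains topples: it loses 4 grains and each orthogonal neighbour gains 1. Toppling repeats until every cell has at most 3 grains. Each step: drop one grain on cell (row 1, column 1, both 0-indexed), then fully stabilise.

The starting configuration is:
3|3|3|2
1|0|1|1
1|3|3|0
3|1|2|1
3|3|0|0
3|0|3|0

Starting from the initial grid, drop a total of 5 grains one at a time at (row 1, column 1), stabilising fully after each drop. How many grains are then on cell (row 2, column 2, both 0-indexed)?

0) 3|3|3|2
1|0|1|1
1|3|3|0
3|1|2|1
3|3|0|0
3|0|3|0
1) 3|3|3|2
1|1|1|1
1|3|3|0
3|1|2|1
3|3|0|0
3|0|3|0
2) 3|3|3|2
1|2|1|1
1|3|3|0
3|1|2|1
3|3|0|0
3|0|3|0
3) 3|3|3|2
1|3|1|1
1|3|3|0
3|1|2|1
3|3|0|0
3|0|3|0
4) 0|2|1|3
3|3|0|2
2|1|1|1
3|2|3|1
3|3|0|0
3|0|3|0
5) 1|3|1|3
0|1|1|2
3|2|1|1
3|2|3|1
3|3|0|0
3|0|3|0

1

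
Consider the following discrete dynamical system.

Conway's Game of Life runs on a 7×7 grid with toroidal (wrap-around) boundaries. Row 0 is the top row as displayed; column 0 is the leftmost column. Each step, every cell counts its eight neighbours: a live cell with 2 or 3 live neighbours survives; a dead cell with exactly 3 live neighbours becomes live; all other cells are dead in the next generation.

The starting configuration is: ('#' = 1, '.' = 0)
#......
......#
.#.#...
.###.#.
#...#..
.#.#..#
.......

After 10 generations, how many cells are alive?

k=0  #......
......#
.#.#...
.###.#.
#...#..
.#.#..#
.......
k=1  .......
#......
##.##..
##.#...
#...###
#......
#......
k=2  .......
##.....
...##.#
...#...
....##.
##...#.
.......
k=3  .......
#......
#.###..
...#...
....###
....###
.......
k=4  .......
.#.#...
.####..
..#...#
...#..#
....#.#
.....#.
k=5  .......
.#.##..
##..#..
##..##.
#..#..#
....#.#
.....#.
k=6  ....#..
#####..
......#
..####.
.#.#...
#...#.#
.....#.
k=7  .##.##.
######.
#.....#
..####.
##....#
#...###
....###
k=8  .......
.......
#......
..####.
.##....
.#..#..
.#.....
k=9  .......
.......
...##..
..###..
.#...#.
##.....
.......
k=10  .......
.......
..#.#..
..#..#.
##.##..
##.....
.......

10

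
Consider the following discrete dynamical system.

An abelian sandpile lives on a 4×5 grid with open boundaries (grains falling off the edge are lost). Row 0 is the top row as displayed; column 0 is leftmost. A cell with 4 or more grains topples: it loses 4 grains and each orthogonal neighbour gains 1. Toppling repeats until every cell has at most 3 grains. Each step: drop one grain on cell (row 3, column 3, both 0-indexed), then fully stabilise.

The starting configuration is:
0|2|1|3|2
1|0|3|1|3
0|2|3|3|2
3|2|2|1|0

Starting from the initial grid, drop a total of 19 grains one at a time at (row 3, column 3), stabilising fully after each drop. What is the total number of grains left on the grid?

35

k=0  0|2|1|3|2
1|0|3|1|3
0|2|3|3|2
3|2|2|1|0
k=1  0|2|1|3|2
1|0|3|1|3
0|2|3|3|2
3|2|2|2|0
k=2  0|2|1|3|2
1|0|3|1|3
0|2|3|3|2
3|2|2|3|0
k=3  0|2|2|3|2
1|1|0|3|3
0|3|2|1|3
3|3|0|2|1
k=4  0|2|2|3|2
1|1|0|3|3
0|3|2|1|3
3|3|0|3|1
k=5  0|2|2|3|2
1|1|0|3|3
0|3|2|2|3
3|3|1|0|2
k=6  0|2|2|3|2
1|1|0|3|3
0|3|2|2|3
3|3|1|1|2
k=7  0|2|2|3|2
1|1|0|3|3
0|3|2|2|3
3|3|1|2|2
k=8  0|2|2|3|2
1|1|0|3|3
0|3|2|2|3
3|3|1|3|2
k=9  0|2|2|3|2
1|1|0|3|3
0|3|2|3|3
3|3|2|0|3
k=10  0|2|2|3|2
1|1|0|3|3
0|3|2|3|3
3|3|2|1|3
k=11  0|2|2|3|2
1|1|0|3|3
0|3|2|3|3
3|3|2|2|3
k=12  0|2|2|3|2
1|1|0|3|3
0|3|2|3|3
3|3|2|3|3
k=13  0|2|3|1|0
1|1|1|2|2
0|3|3|2|2
3|3|3|2|1
k=14  0|2|3|1|0
1|1|1|2|2
0|3|3|2|2
3|3|3|3|1
k=15  0|2|3|1|0
1|2|2|3|2
2|1|2|0|3
0|2|2|2|2
k=16  0|2|3|1|0
1|2|2|3|2
2|1|2|0|3
0|2|2|3|2
k=17  0|2|3|1|0
1|2|2|3|2
2|1|2|1|3
0|2|3|0|3
k=18  0|2|3|1|0
1|2|2|3|2
2|1|2|1|3
0|2|3|1|3
k=19  0|2|3|1|0
1|2|2|3|2
2|1|2|1|3
0|2|3|2|3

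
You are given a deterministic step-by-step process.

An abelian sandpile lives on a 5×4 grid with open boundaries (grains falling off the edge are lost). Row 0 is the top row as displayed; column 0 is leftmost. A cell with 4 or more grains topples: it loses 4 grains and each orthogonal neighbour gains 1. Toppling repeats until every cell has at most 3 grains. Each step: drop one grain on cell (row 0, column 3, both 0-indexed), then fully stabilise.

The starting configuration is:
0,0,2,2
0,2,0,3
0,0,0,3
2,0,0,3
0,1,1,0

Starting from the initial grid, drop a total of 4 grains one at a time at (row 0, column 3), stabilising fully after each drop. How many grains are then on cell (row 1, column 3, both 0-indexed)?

[0] 0,0,2,2
0,2,0,3
0,0,0,3
2,0,0,3
0,1,1,0
[1] 0,0,2,3
0,2,0,3
0,0,0,3
2,0,0,3
0,1,1,0
[2] 0,0,3,1
0,2,1,1
0,0,1,1
2,0,1,0
0,1,1,1
[3] 0,0,3,2
0,2,1,1
0,0,1,1
2,0,1,0
0,1,1,1
[4] 0,0,3,3
0,2,1,1
0,0,1,1
2,0,1,0
0,1,1,1

1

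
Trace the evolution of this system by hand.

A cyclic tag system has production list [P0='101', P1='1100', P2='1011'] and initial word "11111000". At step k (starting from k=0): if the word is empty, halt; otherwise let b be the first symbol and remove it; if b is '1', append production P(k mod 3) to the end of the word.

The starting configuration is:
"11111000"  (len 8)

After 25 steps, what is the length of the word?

41

[0] "11111000"  (len 8)
[1] "1111000101"  (len 10)
[2] "1110001011100"  (len 13)
[3] "1100010111001011"  (len 16)
[4] "100010111001011101"  (len 18)
[5] "000101110010111011100"  (len 21)
[6] "00101110010111011100"  (len 20)
[7] "0101110010111011100"  (len 19)
[8] "101110010111011100"  (len 18)
[9] "011100101110111001011"  (len 21)
[10] "11100101110111001011"  (len 20)
[11] "11001011101110010111100"  (len 23)
[12] "10010111011100101111001011"  (len 26)
[13] "0010111011100101111001011101"  (len 28)
[14] "010111011100101111001011101"  (len 27)
[15] "10111011100101111001011101"  (len 26)
[16] "0111011100101111001011101101"  (len 28)
[17] "111011100101111001011101101"  (len 27)
[18] "110111001011110010111011011011"  (len 30)
[19] "10111001011110010111011011011101"  (len 32)
[20] "01110010111100101110110110111011100"  (len 35)
[21] "1110010111100101110110110111011100"  (len 34)
[22] "110010111100101110110110111011100101"  (len 36)
[23] "100101111001011101101101110111001011100"  (len 39)
[24] "001011110010111011011011101110010111001011"  (len 42)
[25] "01011110010111011011011101110010111001011"  (len 41)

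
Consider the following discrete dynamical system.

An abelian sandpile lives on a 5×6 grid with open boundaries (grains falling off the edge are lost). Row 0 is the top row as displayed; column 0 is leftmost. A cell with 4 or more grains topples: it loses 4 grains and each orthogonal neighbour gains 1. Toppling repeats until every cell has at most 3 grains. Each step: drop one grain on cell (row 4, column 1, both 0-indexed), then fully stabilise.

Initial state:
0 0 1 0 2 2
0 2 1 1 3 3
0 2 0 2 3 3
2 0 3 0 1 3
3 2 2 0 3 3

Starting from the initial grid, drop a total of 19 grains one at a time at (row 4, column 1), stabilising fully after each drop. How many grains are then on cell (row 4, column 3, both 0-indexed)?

2

step 0: 0 0 1 0 2 2
0 2 1 1 3 3
0 2 0 2 3 3
2 0 3 0 1 3
3 2 2 0 3 3
step 1: 0 0 1 0 2 2
0 2 1 1 3 3
0 2 0 2 3 3
2 0 3 0 1 3
3 3 2 0 3 3
step 2: 0 0 1 0 2 2
0 2 1 1 3 3
0 2 0 2 3 3
3 1 3 0 1 3
0 1 3 0 3 3
step 3: 0 0 1 0 2 2
0 2 1 1 3 3
0 2 0 2 3 3
3 1 3 0 1 3
0 2 3 0 3 3
step 4: 0 0 1 0 2 2
0 2 1 1 3 3
0 2 0 2 3 3
3 1 3 0 1 3
0 3 3 0 3 3
step 5: 0 0 1 0 2 2
0 2 1 1 3 3
0 2 1 2 3 3
3 3 0 1 1 3
1 1 1 1 3 3
step 6: 0 0 1 0 2 2
0 2 1 1 3 3
0 2 1 2 3 3
3 3 0 1 1 3
1 2 1 1 3 3
step 7: 0 0 1 0 2 2
0 2 1 1 3 3
0 2 1 2 3 3
3 3 0 1 1 3
1 3 1 1 3 3
step 8: 0 0 1 0 2 2
0 2 1 1 3 3
1 3 1 2 3 3
0 1 1 1 1 3
3 1 2 1 3 3
step 9: 0 0 1 0 2 2
0 2 1 1 3 3
1 3 1 2 3 3
0 1 1 1 1 3
3 2 2 1 3 3
step 10: 0 0 1 0 2 2
0 2 1 1 3 3
1 3 1 2 3 3
0 1 1 1 1 3
3 3 2 1 3 3
step 11: 0 0 1 0 2 2
0 2 1 1 3 3
1 3 1 2 3 3
1 2 1 1 1 3
0 1 3 1 3 3
step 12: 0 0 1 0 2 2
0 2 1 1 3 3
1 3 1 2 3 3
1 2 1 1 1 3
0 2 3 1 3 3
step 13: 0 0 1 0 2 2
0 2 1 1 3 3
1 3 1 2 3 3
1 2 1 1 1 3
0 3 3 1 3 3
step 14: 0 0 1 0 2 2
0 2 1 1 3 3
1 3 1 2 3 3
1 3 2 1 1 3
1 1 0 2 3 3
step 15: 0 0 1 0 2 2
0 2 1 1 3 3
1 3 1 2 3 3
1 3 2 1 1 3
1 2 0 2 3 3
step 16: 0 0 1 0 2 2
0 2 1 1 3 3
1 3 1 2 3 3
1 3 2 1 1 3
1 3 0 2 3 3
step 17: 0 0 1 0 2 2
0 3 1 1 3 3
2 0 2 2 3 3
2 1 3 1 1 3
2 1 1 2 3 3
step 18: 0 0 1 0 2 2
0 3 1 1 3 3
2 0 2 2 3 3
2 1 3 1 1 3
2 2 1 2 3 3
step 19: 0 0 1 0 2 2
0 3 1 1 3 3
2 0 2 2 3 3
2 1 3 1 1 3
2 3 1 2 3 3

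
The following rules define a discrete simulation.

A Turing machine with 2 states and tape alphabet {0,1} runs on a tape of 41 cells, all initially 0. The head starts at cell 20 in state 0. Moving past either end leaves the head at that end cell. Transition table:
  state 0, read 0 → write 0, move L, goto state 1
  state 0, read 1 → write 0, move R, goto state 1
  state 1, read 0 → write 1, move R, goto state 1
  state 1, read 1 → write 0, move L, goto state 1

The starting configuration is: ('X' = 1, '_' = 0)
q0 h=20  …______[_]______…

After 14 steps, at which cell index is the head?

32

[0] q0 h=20  …______[_]______…
[1] q1 h=19  …______[_]______…
[2] q1 h=20  …_____X[_]______…
[3] q1 h=21  …____XX[_]______…
[4] q1 h=22  …___XXX[_]______…
[5] q1 h=23  …__XXXX[_]______…
[6] q1 h=24  …_XXXXX[_]______…
[7] q1 h=25  …XXXXXX[_]______…
[8] q1 h=26  …XXXXXX[_]______…
[9] q1 h=27  …XXXXXX[_]______…
[10] q1 h=28  …XXXXXX[_]______…
[11] q1 h=29  …XXXXXX[_]______…
[12] q1 h=30  …XXXXXX[_]______…
[13] q1 h=31  …XXXXXX[_]______…
[14] q1 h=32  …XXXXXX[_]______…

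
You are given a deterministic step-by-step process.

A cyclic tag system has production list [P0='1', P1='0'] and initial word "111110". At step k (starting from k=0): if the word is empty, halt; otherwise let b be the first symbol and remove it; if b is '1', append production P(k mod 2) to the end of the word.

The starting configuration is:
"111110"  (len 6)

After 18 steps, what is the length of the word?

0

gen 0: "111110"  (len 6)
gen 1: "111101"  (len 6)
gen 2: "111010"  (len 6)
gen 3: "110101"  (len 6)
gen 4: "101010"  (len 6)
gen 5: "010101"  (len 6)
gen 6: "10101"  (len 5)
gen 7: "01011"  (len 5)
gen 8: "1011"  (len 4)
gen 9: "0111"  (len 4)
gen 10: "111"  (len 3)
gen 11: "111"  (len 3)
gen 12: "110"  (len 3)
gen 13: "101"  (len 3)
gen 14: "010"  (len 3)
gen 15: "10"  (len 2)
gen 16: "00"  (len 2)
gen 17: "0"  (len 1)
gen 18: (halted — word empty)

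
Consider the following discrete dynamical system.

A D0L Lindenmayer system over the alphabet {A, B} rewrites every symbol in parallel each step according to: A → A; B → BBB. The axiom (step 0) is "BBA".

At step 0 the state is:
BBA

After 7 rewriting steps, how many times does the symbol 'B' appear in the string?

4374

[0] BBA
[1] BBBBBBA
[2] BBBBBBBBBBBBBBBBBBA
[3] BBBBBBBBBBBBBBBBBBBBBBBBBBBBBBBBBBBBBBBBBBBBBBBBBBBBBBA
[4] BBBBBBBBBBBBBBBBBBBBBBBBBBBBBBBBBBBBBBBBBBBBBBBBBBBBBBBBBB…BBBBBBBBBBBBBBBBBBBBBBBBBBBBBBBBBBBBBBBBBBBBBBBBBBBBBBBBBA  (len 163)
[5] BBBBBBBBBBBBBBBBBBBBBBBBBBBBBBBBBBBBBBBBBBBBBBBBBBBBBBBBBB…BBBBBBBBBBBBBBBBBBBBBBBBBBBBBBBBBBBBBBBBBBBBBBBBBBBBBBBBBA  (len 487)
[6] BBBBBBBBBBBBBBBBBBBBBBBBBBBBBBBBBBBBBBBBBBBBBBBBBBBBBBBBBB…BBBBBBBBBBBBBBBBBBBBBBBBBBBBBBBBBBBBBBBBBBBBBBBBBBBBBBBBBA  (len 1459)
[7] BBBBBBBBBBBBBBBBBBBBBBBBBBBBBBBBBBBBBBBBBBBBBBBBBBBBBBBBBB…BBBBBBBBBBBBBBBBBBBBBBBBBBBBBBBBBBBBBBBBBBBBBBBBBBBBBBBBBA  (len 4375)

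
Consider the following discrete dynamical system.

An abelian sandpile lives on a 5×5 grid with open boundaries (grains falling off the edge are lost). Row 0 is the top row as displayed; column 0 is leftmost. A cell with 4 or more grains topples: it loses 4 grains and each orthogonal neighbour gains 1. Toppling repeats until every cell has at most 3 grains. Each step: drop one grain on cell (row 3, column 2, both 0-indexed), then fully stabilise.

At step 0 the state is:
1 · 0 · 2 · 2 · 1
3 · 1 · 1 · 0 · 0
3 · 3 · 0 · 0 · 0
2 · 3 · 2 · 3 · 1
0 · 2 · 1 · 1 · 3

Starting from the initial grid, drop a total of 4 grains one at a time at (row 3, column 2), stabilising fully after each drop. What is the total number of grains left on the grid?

36

[0] 1 · 0 · 2 · 2 · 1
3 · 1 · 1 · 0 · 0
3 · 3 · 0 · 0 · 0
2 · 3 · 2 · 3 · 1
0 · 2 · 1 · 1 · 3
[1] 1 · 0 · 2 · 2 · 1
3 · 1 · 1 · 0 · 0
3 · 3 · 0 · 0 · 0
2 · 3 · 3 · 3 · 1
0 · 2 · 1 · 1 · 3
[2] 2 · 0 · 2 · 2 · 1
0 · 3 · 1 · 0 · 0
2 · 1 · 2 · 1 · 0
0 · 2 · 2 · 0 · 2
1 · 3 · 2 · 2 · 3
[3] 2 · 0 · 2 · 2 · 1
0 · 3 · 1 · 0 · 0
2 · 1 · 2 · 1 · 0
0 · 2 · 3 · 0 · 2
1 · 3 · 2 · 2 · 3
[4] 2 · 0 · 2 · 2 · 1
0 · 3 · 1 · 0 · 0
2 · 1 · 3 · 1 · 0
0 · 3 · 0 · 1 · 2
1 · 3 · 3 · 2 · 3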